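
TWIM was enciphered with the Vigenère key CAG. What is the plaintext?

RWCK

Repeat the key across the ciphertext: CAGC
T(19)−C(2): 17 → R
W(22)−A(0): 22 → W
I(8)−G(6): 2 → C
M(12)−C(2): 10 → K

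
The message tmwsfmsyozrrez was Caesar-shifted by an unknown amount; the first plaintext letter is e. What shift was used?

From the crib: t(19)−e(4)=15, so the shift is 15.

15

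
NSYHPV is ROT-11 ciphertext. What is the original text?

N(13): 13−11=2 → C
S(18): 18−11=7 → H
Y(24): 24−11=13 → N
H(7): 7−11=-4≡22 → W
P(15): 15−11=4 → E
V(21): 21−11=10 → K

CHNWEK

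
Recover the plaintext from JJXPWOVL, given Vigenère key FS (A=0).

Repeat the key across the ciphertext: FSFSFSFS
J(9)−F(5): 4 → E
J(9)−S(18): -9≡17 → R
X(23)−F(5): 18 → S
P(15)−S(18): -3≡23 → X
W(22)−F(5): 17 → R
O(14)−S(18): -4≡22 → W
V(21)−F(5): 16 → Q
L(11)−S(18): -7≡19 → T

ERSXRWQT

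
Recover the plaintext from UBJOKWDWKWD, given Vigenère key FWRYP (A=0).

PFSQVRHFMHY

Repeat the key across the ciphertext: FWRYPFWRYPF
U(20)−F(5): 15 → P
B(1)−W(22): -21≡5 → F
J(9)−R(17): -8≡18 → S
O(14)−Y(24): -10≡16 → Q
K(10)−P(15): -5≡21 → V
W(22)−F(5): 17 → R
D(3)−W(22): -19≡7 → H
W(22)−R(17): 5 → F
K(10)−Y(24): -14≡12 → M
W(22)−P(15): 7 → H
D(3)−F(5): -2≡24 → Y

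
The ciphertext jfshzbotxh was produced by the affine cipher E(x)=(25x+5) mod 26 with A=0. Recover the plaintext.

The inverse of 25 mod 26 is 25, since 25·25=625≡1. Apply D(y)=25·(y−5) mod 26:
j(9): 25·(9−5)=100≡22 → w
f(5): 25·(5−5)=0 → a
s(18): 25·(18−5)=325≡13 → n
h(7): 25·(7−5)=50≡24 → y
z(25): 25·(25−5)=500≡6 → g
b(1): 25·(1−5)=-100≡4 → e
o(14): 25·(14−5)=225≡17 → r
t(19): 25·(19−5)=350≡12 → m
x(23): 25·(23−5)=450≡8 → i
h(7): 25·(7−5)=50≡24 → y

wanygermiy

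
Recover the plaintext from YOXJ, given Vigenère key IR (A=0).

QXPS

Repeat the key across the ciphertext: IRIR
Y(24)−I(8): 16 → Q
O(14)−R(17): -3≡23 → X
X(23)−I(8): 15 → P
J(9)−R(17): -8≡18 → S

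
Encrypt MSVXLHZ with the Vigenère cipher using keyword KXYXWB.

Repeat the key across the message: KXYXWBK
M(12)+K(10): 22 → W
S(18)+X(23): 41≡15 → P
V(21)+Y(24): 45≡19 → T
X(23)+X(23): 46≡20 → U
L(11)+W(22): 33≡7 → H
H(7)+B(1): 8 → I
Z(25)+K(10): 35≡9 → J

WPTUHIJ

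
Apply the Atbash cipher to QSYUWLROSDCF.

JHBFDOILHWXU

Q(16) → J(9)
S(18) → H(7)
Y(24) → B(1)
U(20) → F(5)
W(22) → D(3)
L(11) → O(14)
R(17) → I(8)
O(14) → L(11)
S(18) → H(7)
D(3) → W(22)
C(2) → X(23)
F(5) → U(20)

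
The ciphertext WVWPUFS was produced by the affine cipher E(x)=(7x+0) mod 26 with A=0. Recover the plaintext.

SDSROXK

The inverse of 7 mod 26 is 15, since 7·15=105≡1. Apply D(y)=15·(y−0) mod 26:
W(22): 15·(22−0)=330≡18 → S
V(21): 15·(21−0)=315≡3 → D
W(22): 15·(22−0)=330≡18 → S
P(15): 15·(15−0)=225≡17 → R
U(20): 15·(20−0)=300≡14 → O
F(5): 15·(5−0)=75≡23 → X
S(18): 15·(18−0)=270≡10 → K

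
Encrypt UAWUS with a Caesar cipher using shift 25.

TZVTR

U(20): 20+25=45≡19 → T
A(0): 0+25=25 → Z
W(22): 22+25=47≡21 → V
U(20): 20+25=45≡19 → T
S(18): 18+25=43≡17 → R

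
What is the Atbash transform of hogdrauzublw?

sltwizfafyod

h(7) → s(18)
o(14) → l(11)
g(6) → t(19)
d(3) → w(22)
r(17) → i(8)
a(0) → z(25)
u(20) → f(5)
z(25) → a(0)
u(20) → f(5)
b(1) → y(24)
l(11) → o(14)
w(22) → d(3)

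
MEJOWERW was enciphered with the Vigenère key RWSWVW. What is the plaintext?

Repeat the key across the ciphertext: RWSWVWRW
M(12)−R(17): -5≡21 → V
E(4)−W(22): -18≡8 → I
J(9)−S(18): -9≡17 → R
O(14)−W(22): -8≡18 → S
W(22)−V(21): 1 → B
E(4)−W(22): -18≡8 → I
R(17)−R(17): 0 → A
W(22)−W(22): 0 → A

VIRSBIAA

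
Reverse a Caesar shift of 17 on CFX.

C(2): 2−17=-15≡11 → L
F(5): 5−17=-12≡14 → O
X(23): 23−17=6 → G

LOG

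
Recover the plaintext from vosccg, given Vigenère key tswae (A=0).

cwwcyn

Repeat the key across the ciphertext: tswaet
v(21)−t(19): 2 → c
o(14)−s(18): -4≡22 → w
s(18)−w(22): -4≡22 → w
c(2)−a(0): 2 → c
c(2)−e(4): -2≡24 → y
g(6)−t(19): -13≡13 → n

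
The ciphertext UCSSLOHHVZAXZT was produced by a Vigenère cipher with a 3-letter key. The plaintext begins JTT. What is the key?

Subtract each crib letter from the matching ciphertext letter (mod 26):
U(20)−J(9)=11 → L
C(2)−T(19)=-17≡9 → J
S(18)−T(19)=-1≡25 → Z

LJZ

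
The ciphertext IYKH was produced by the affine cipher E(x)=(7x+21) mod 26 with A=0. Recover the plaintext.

The inverse of 7 mod 26 is 15, since 7·15=105≡1. Apply D(y)=15·(y−21) mod 26:
I(8): 15·(8−21)=-195≡13 → N
Y(24): 15·(24−21)=45≡19 → T
K(10): 15·(10−21)=-165≡17 → R
H(7): 15·(7−21)=-210≡24 → Y

NTRY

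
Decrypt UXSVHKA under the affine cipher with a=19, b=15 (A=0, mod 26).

The inverse of 19 mod 26 is 11, since 19·11=209≡1. Apply D(y)=11·(y−15) mod 26:
U(20): 11·(20−15)=55≡3 → D
X(23): 11·(23−15)=88≡10 → K
S(18): 11·(18−15)=33≡7 → H
V(21): 11·(21−15)=66≡14 → O
H(7): 11·(7−15)=-88≡16 → Q
K(10): 11·(10−15)=-55≡23 → X
A(0): 11·(0−15)=-165≡17 → R

DKHOQXR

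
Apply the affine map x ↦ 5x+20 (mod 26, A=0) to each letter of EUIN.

E(4): 5·4+20=40≡14 → O
U(20): 5·20+20=120≡16 → Q
I(8): 5·8+20=60≡8 → I
N(13): 5·13+20=85≡7 → H

OQIH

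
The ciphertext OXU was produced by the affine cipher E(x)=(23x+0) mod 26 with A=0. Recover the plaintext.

EBC

The inverse of 23 mod 26 is 17, since 23·17=391≡1. Apply D(y)=17·(y−0) mod 26:
O(14): 17·(14−0)=238≡4 → E
X(23): 17·(23−0)=391≡1 → B
U(20): 17·(20−0)=340≡2 → C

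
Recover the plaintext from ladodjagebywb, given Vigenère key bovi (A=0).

Repeat the key across the ciphertext: bovibovibovib
l(11)−b(1): 10 → k
a(0)−o(14): -14≡12 → m
d(3)−v(21): -18≡8 → i
o(14)−i(8): 6 → g
d(3)−b(1): 2 → c
j(9)−o(14): -5≡21 → v
a(0)−v(21): -21≡5 → f
g(6)−i(8): -2≡24 → y
e(4)−b(1): 3 → d
b(1)−o(14): -13≡13 → n
y(24)−v(21): 3 → d
w(22)−i(8): 14 → o
b(1)−b(1): 0 → a

kmigcvfydndoa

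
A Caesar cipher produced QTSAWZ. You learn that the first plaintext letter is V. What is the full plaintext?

From the crib: Q(16)−V(21)=-5≡21, so the shift is 21.
Subtract 21 from each ciphertext letter:
Q(16): 16−21=-5≡21 → V
T(19): 19−21=-2≡24 → Y
S(18): 18−21=-3≡23 → X
A(0): 0−21=-21≡5 → F
W(22): 22−21=1 → B
Z(25): 25−21=4 → E

VYXFBE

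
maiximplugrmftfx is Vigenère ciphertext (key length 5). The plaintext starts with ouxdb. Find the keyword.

Subtract each crib letter from the matching ciphertext letter (mod 26):
m(12)−o(14)=-2≡24 → y
a(0)−u(20)=-20≡6 → g
i(8)−x(23)=-15≡11 → l
x(23)−d(3)=20 → u
i(8)−b(1)=7 → h

ygluh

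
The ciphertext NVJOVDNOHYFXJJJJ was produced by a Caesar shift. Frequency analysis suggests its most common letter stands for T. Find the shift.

The most frequent ciphertext letter is J (appears 5 times).
J is position 9; T is position 19.
Shift = -10≡16.

16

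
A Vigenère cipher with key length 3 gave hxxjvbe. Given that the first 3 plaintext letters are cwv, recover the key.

fbc

Subtract each crib letter from the matching ciphertext letter (mod 26):
h(7)−c(2)=5 → f
x(23)−w(22)=1 → b
x(23)−v(21)=2 → c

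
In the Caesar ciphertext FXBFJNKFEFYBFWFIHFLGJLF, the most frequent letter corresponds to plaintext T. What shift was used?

The most frequent ciphertext letter is F (appears 8 times).
F is position 5; T is position 19.
Shift = -14≡12.

12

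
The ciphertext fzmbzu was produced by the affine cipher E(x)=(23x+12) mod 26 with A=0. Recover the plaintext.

The inverse of 23 mod 26 is 17, since 23·17=391≡1. Apply D(y)=17·(y−12) mod 26:
f(5): 17·(5−12)=-119≡11 → l
z(25): 17·(25−12)=221≡13 → n
m(12): 17·(12−12)=0 → a
b(1): 17·(1−12)=-187≡21 → v
z(25): 17·(25−12)=221≡13 → n
u(20): 17·(20−12)=136≡6 → g

lnavng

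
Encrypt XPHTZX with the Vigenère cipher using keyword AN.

XCHGZK

Repeat the key across the message: ANANAN
X(23)+A(0): 23 → X
P(15)+N(13): 28≡2 → C
H(7)+A(0): 7 → H
T(19)+N(13): 32≡6 → G
Z(25)+A(0): 25 → Z
X(23)+N(13): 36≡10 → K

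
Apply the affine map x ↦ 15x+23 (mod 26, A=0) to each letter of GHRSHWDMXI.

G(6): 15·6+23=113≡9 → J
H(7): 15·7+23=128≡24 → Y
R(17): 15·17+23=278≡18 → S
S(18): 15·18+23=293≡7 → H
H(7): 15·7+23=128≡24 → Y
W(22): 15·22+23=353≡15 → P
D(3): 15·3+23=68≡16 → Q
M(12): 15·12+23=203≡21 → V
X(23): 15·23+23=368≡4 → E
I(8): 15·8+23=143≡13 → N

JYSHYPQVEN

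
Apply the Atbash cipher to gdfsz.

g(6) → t(19)
d(3) → w(22)
f(5) → u(20)
s(18) → h(7)
z(25) → a(0)

twuha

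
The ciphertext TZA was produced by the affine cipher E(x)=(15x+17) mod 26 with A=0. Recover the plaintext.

OEL

The inverse of 15 mod 26 is 7, since 15·7=105≡1. Apply D(y)=7·(y−17) mod 26:
T(19): 7·(19−17)=14 → O
Z(25): 7·(25−17)=56≡4 → E
A(0): 7·(0−17)=-119≡11 → L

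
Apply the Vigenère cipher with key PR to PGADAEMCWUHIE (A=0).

Repeat the key across the message: PRPRPRPRPRPRP
P(15)+P(15): 30≡4 → E
G(6)+R(17): 23 → X
A(0)+P(15): 15 → P
D(3)+R(17): 20 → U
A(0)+P(15): 15 → P
E(4)+R(17): 21 → V
M(12)+P(15): 27≡1 → B
C(2)+R(17): 19 → T
W(22)+P(15): 37≡11 → L
U(20)+R(17): 37≡11 → L
H(7)+P(15): 22 → W
I(8)+R(17): 25 → Z
E(4)+P(15): 19 → T

EXPUPVBTLLWZT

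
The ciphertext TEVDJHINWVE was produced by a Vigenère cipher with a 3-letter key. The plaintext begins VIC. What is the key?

YWT

Subtract each crib letter from the matching ciphertext letter (mod 26):
T(19)−V(21)=-2≡24 → Y
E(4)−I(8)=-4≡22 → W
V(21)−C(2)=19 → T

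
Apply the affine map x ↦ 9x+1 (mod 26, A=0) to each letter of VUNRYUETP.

IZOYJZLQG

V(21): 9·21+1=190≡8 → I
U(20): 9·20+1=181≡25 → Z
N(13): 9·13+1=118≡14 → O
R(17): 9·17+1=154≡24 → Y
Y(24): 9·24+1=217≡9 → J
U(20): 9·20+1=181≡25 → Z
E(4): 9·4+1=37≡11 → L
T(19): 9·19+1=172≡16 → Q
P(15): 9·15+1=136≡6 → G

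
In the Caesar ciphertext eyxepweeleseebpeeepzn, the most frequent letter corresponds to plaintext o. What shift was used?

16

The most frequent ciphertext letter is e (appears 10 times).
e is position 4; o is position 14.
Shift = -10≡16.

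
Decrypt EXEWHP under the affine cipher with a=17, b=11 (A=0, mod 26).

The inverse of 17 mod 26 is 23, since 17·23=391≡1. Apply D(y)=23·(y−11) mod 26:
E(4): 23·(4−11)=-161≡21 → V
X(23): 23·(23−11)=276≡16 → Q
E(4): 23·(4−11)=-161≡21 → V
W(22): 23·(22−11)=253≡19 → T
H(7): 23·(7−11)=-92≡12 → M
P(15): 23·(15−11)=92≡14 → O

VQVTMO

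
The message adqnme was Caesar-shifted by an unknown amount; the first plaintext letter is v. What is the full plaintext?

From the crib: a(0)−v(21)=-21≡5, so the shift is 5.
Subtract 5 from each ciphertext letter:
a(0): 0−5=-5≡21 → v
d(3): 3−5=-2≡24 → y
q(16): 16−5=11 → l
n(13): 13−5=8 → i
m(12): 12−5=7 → h
e(4): 4−5=-1≡25 → z

vylihz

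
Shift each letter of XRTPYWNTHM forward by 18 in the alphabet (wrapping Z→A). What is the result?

PJLHQOFLZE

X(23): 23+18=41≡15 → P
R(17): 17+18=35≡9 → J
T(19): 19+18=37≡11 → L
P(15): 15+18=33≡7 → H
Y(24): 24+18=42≡16 → Q
W(22): 22+18=40≡14 → O
N(13): 13+18=31≡5 → F
T(19): 19+18=37≡11 → L
H(7): 7+18=25 → Z
M(12): 12+18=30≡4 → E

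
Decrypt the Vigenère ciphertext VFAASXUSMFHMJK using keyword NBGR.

Repeat the key across the ciphertext: NBGRNBGRNBGRNB
V(21)−N(13): 8 → I
F(5)−B(1): 4 → E
A(0)−G(6): -6≡20 → U
A(0)−R(17): -17≡9 → J
S(18)−N(13): 5 → F
X(23)−B(1): 22 → W
U(20)−G(6): 14 → O
S(18)−R(17): 1 → B
M(12)−N(13): -1≡25 → Z
F(5)−B(1): 4 → E
H(7)−G(6): 1 → B
M(12)−R(17): -5≡21 → V
J(9)−N(13): -4≡22 → W
K(10)−B(1): 9 → J

IEUJFWOBZEBVWJ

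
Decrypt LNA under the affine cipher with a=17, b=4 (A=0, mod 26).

The inverse of 17 mod 26 is 23, since 17·23=391≡1. Apply D(y)=23·(y−4) mod 26:
L(11): 23·(11−4)=161≡5 → F
N(13): 23·(13−4)=207≡25 → Z
A(0): 23·(0−4)=-92≡12 → M

FZM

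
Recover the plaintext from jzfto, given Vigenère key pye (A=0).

Repeat the key across the ciphertext: pyepy
j(9)−p(15): -6≡20 → u
z(25)−y(24): 1 → b
f(5)−e(4): 1 → b
t(19)−p(15): 4 → e
o(14)−y(24): -10≡16 → q

ubbeq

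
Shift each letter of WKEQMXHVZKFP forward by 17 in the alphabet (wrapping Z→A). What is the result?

NBVHDOYMQBWG

W(22): 22+17=39≡13 → N
K(10): 10+17=27≡1 → B
E(4): 4+17=21 → V
Q(16): 16+17=33≡7 → H
M(12): 12+17=29≡3 → D
X(23): 23+17=40≡14 → O
H(7): 7+17=24 → Y
V(21): 21+17=38≡12 → M
Z(25): 25+17=42≡16 → Q
K(10): 10+17=27≡1 → B
F(5): 5+17=22 → W
P(15): 15+17=32≡6 → G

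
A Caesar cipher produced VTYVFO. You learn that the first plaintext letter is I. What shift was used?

13

From the crib: V(21)−I(8)=13, so the shift is 13.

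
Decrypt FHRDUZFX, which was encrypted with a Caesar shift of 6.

F(5): 5−6=-1≡25 → Z
H(7): 7−6=1 → B
R(17): 17−6=11 → L
D(3): 3−6=-3≡23 → X
U(20): 20−6=14 → O
Z(25): 25−6=19 → T
F(5): 5−6=-1≡25 → Z
X(23): 23−6=17 → R

ZBLXOTZR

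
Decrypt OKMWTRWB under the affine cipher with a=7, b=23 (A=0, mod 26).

VNRLSOLI

The inverse of 7 mod 26 is 15, since 7·15=105≡1. Apply D(y)=15·(y−23) mod 26:
O(14): 15·(14−23)=-135≡21 → V
K(10): 15·(10−23)=-195≡13 → N
M(12): 15·(12−23)=-165≡17 → R
W(22): 15·(22−23)=-15≡11 → L
T(19): 15·(19−23)=-60≡18 → S
R(17): 15·(17−23)=-90≡14 → O
W(22): 15·(22−23)=-15≡11 → L
B(1): 15·(1−23)=-330≡8 → I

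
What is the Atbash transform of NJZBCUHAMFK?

N(13) → M(12)
J(9) → Q(16)
Z(25) → A(0)
B(1) → Y(24)
C(2) → X(23)
U(20) → F(5)
H(7) → S(18)
A(0) → Z(25)
M(12) → N(13)
F(5) → U(20)
K(10) → P(15)

MQAYXFSZNUP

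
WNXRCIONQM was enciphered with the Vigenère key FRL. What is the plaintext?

RWMMLXJWFH

Repeat the key across the ciphertext: FRLFRLFRLF
W(22)−F(5): 17 → R
N(13)−R(17): -4≡22 → W
X(23)−L(11): 12 → M
R(17)−F(5): 12 → M
C(2)−R(17): -15≡11 → L
I(8)−L(11): -3≡23 → X
O(14)−F(5): 9 → J
N(13)−R(17): -4≡22 → W
Q(16)−L(11): 5 → F
M(12)−F(5): 7 → H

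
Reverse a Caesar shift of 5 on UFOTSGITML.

U(20): 20−5=15 → P
F(5): 5−5=0 → A
O(14): 14−5=9 → J
T(19): 19−5=14 → O
S(18): 18−5=13 → N
G(6): 6−5=1 → B
I(8): 8−5=3 → D
T(19): 19−5=14 → O
M(12): 12−5=7 → H
L(11): 11−5=6 → G

PAJONBDOHG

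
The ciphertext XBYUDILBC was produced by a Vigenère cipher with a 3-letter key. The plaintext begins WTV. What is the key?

BID

Subtract each crib letter from the matching ciphertext letter (mod 26):
X(23)−W(22)=1 → B
B(1)−T(19)=-18≡8 → I
Y(24)−V(21)=3 → D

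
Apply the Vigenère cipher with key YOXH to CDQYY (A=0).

Repeat the key across the message: YOXHY
C(2)+Y(24): 26≡0 → A
D(3)+O(14): 17 → R
Q(16)+X(23): 39≡13 → N
Y(24)+H(7): 31≡5 → F
Y(24)+Y(24): 48≡22 → W

ARNFW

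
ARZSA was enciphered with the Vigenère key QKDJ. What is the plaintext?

Repeat the key across the ciphertext: QKDJQ
A(0)−Q(16): -16≡10 → K
R(17)−K(10): 7 → H
Z(25)−D(3): 22 → W
S(18)−J(9): 9 → J
A(0)−Q(16): -16≡10 → K

KHWJK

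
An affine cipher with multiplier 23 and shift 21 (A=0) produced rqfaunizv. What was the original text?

ktohjunqa

The inverse of 23 mod 26 is 17, since 23·17=391≡1. Apply D(y)=17·(y−21) mod 26:
r(17): 17·(17−21)=-68≡10 → k
q(16): 17·(16−21)=-85≡19 → t
f(5): 17·(5−21)=-272≡14 → o
a(0): 17·(0−21)=-357≡7 → h
u(20): 17·(20−21)=-17≡9 → j
n(13): 17·(13−21)=-136≡20 → u
i(8): 17·(8−21)=-221≡13 → n
z(25): 17·(25−21)=68≡16 → q
v(21): 17·(21−21)=0 → a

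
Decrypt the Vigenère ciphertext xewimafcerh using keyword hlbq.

qtvsfpemxgg

Repeat the key across the ciphertext: hlbqhlbqhlb
x(23)−h(7): 16 → q
e(4)−l(11): -7≡19 → t
w(22)−b(1): 21 → v
i(8)−q(16): -8≡18 → s
m(12)−h(7): 5 → f
a(0)−l(11): -11≡15 → p
f(5)−b(1): 4 → e
c(2)−q(16): -14≡12 → m
e(4)−h(7): -3≡23 → x
r(17)−l(11): 6 → g
h(7)−b(1): 6 → g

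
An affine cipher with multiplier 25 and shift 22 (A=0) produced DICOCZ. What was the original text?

The inverse of 25 mod 26 is 25, since 25·25=625≡1. Apply D(y)=25·(y−22) mod 26:
D(3): 25·(3−22)=-475≡19 → T
I(8): 25·(8−22)=-350≡14 → O
C(2): 25·(2−22)=-500≡20 → U
O(14): 25·(14−22)=-200≡8 → I
C(2): 25·(2−22)=-500≡20 → U
Z(25): 25·(25−22)=75≡23 → X

TOUIUX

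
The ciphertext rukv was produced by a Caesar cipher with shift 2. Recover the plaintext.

r(17): 17−2=15 → p
u(20): 20−2=18 → s
k(10): 10−2=8 → i
v(21): 21−2=19 → t

psit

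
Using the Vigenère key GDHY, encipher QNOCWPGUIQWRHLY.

WQVACSNSOTDPNOF

Repeat the key across the message: GDHYGDHYGDHYGDH
Q(16)+G(6): 22 → W
N(13)+D(3): 16 → Q
O(14)+H(7): 21 → V
C(2)+Y(24): 26≡0 → A
W(22)+G(6): 28≡2 → C
P(15)+D(3): 18 → S
G(6)+H(7): 13 → N
U(20)+Y(24): 44≡18 → S
I(8)+G(6): 14 → O
Q(16)+D(3): 19 → T
W(22)+H(7): 29≡3 → D
R(17)+Y(24): 41≡15 → P
H(7)+G(6): 13 → N
L(11)+D(3): 14 → O
Y(24)+H(7): 31≡5 → F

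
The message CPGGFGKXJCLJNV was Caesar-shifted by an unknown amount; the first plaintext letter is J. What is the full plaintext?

From the crib: C(2)−J(9)=-7≡19, so the shift is 19.
Subtract 19 from each ciphertext letter:
C(2): 2−19=-17≡9 → J
P(15): 15−19=-4≡22 → W
G(6): 6−19=-13≡13 → N
G(6): 6−19=-13≡13 → N
F(5): 5−19=-14≡12 → M
G(6): 6−19=-13≡13 → N
K(10): 10−19=-9≡17 → R
X(23): 23−19=4 → E
J(9): 9−19=-10≡16 → Q
C(2): 2−19=-17≡9 → J
L(11): 11−19=-8≡18 → S
J(9): 9−19=-10≡16 → Q
N(13): 13−19=-6≡20 → U
V(21): 21−19=2 → C

JWNNMNREQJSQUC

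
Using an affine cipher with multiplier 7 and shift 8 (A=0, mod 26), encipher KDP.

ADJ

K(10): 7·10+8=78≡0 → A
D(3): 7·3+8=29≡3 → D
P(15): 7·15+8=113≡9 → J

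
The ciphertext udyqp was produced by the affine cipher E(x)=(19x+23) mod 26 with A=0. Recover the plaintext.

tolbq

The inverse of 19 mod 26 is 11, since 19·11=209≡1. Apply D(y)=11·(y−23) mod 26:
u(20): 11·(20−23)=-33≡19 → t
d(3): 11·(3−23)=-220≡14 → o
y(24): 11·(24−23)=11 → l
q(16): 11·(16−23)=-77≡1 → b
p(15): 11·(15−23)=-88≡16 → q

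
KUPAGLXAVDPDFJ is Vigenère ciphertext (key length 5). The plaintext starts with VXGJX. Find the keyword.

Subtract each crib letter from the matching ciphertext letter (mod 26):
K(10)−V(21)=-11≡15 → P
U(20)−X(23)=-3≡23 → X
P(15)−G(6)=9 → J
A(0)−J(9)=-9≡17 → R
G(6)−X(23)=-17≡9 → J

PXJRJ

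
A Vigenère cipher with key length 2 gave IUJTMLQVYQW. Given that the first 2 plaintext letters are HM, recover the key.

Subtract each crib letter from the matching ciphertext letter (mod 26):
I(8)−H(7)=1 → B
U(20)−M(12)=8 → I

BI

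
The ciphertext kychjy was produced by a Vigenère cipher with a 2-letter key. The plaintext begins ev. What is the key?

gd

Subtract each crib letter from the matching ciphertext letter (mod 26):
k(10)−e(4)=6 → g
y(24)−v(21)=3 → d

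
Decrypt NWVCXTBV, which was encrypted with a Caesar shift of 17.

N(13): 13−17=-4≡22 → W
W(22): 22−17=5 → F
V(21): 21−17=4 → E
C(2): 2−17=-15≡11 → L
X(23): 23−17=6 → G
T(19): 19−17=2 → C
B(1): 1−17=-16≡10 → K
V(21): 21−17=4 → E

WFELGCKE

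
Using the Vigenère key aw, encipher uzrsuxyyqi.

uvroutyuqe

Repeat the key across the message: awawawawaw
u(20)+a(0): 20 → u
z(25)+w(22): 47≡21 → v
r(17)+a(0): 17 → r
s(18)+w(22): 40≡14 → o
u(20)+a(0): 20 → u
x(23)+w(22): 45≡19 → t
y(24)+a(0): 24 → y
y(24)+w(22): 46≡20 → u
q(16)+a(0): 16 → q
i(8)+w(22): 30≡4 → e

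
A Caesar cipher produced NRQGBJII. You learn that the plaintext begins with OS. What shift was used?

From the crib: N(13)−O(14)=-1≡25, so the shift is 25.

25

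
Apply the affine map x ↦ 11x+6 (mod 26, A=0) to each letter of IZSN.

QVWT

I(8): 11·8+6=94≡16 → Q
Z(25): 11·25+6=281≡21 → V
S(18): 11·18+6=204≡22 → W
N(13): 11·13+6=149≡19 → T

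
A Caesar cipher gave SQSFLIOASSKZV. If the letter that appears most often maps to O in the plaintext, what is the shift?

The most frequent ciphertext letter is S (appears 4 times).
S is position 18; O is position 14.
Shift = 4.

4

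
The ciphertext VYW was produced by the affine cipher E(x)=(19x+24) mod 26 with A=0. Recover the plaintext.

TAE

The inverse of 19 mod 26 is 11, since 19·11=209≡1. Apply D(y)=11·(y−24) mod 26:
V(21): 11·(21−24)=-33≡19 → T
Y(24): 11·(24−24)=0 → A
W(22): 11·(22−24)=-22≡4 → E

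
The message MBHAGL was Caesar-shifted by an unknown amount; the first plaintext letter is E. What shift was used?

8

From the crib: M(12)−E(4)=8, so the shift is 8.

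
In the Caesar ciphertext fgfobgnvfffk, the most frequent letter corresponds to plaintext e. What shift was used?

The most frequent ciphertext letter is f (appears 5 times).
f is position 5; e is position 4.
Shift = 1.

1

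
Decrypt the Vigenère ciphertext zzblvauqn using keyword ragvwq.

Repeat the key across the ciphertext: ragvwqrag
z(25)−r(17): 8 → i
z(25)−a(0): 25 → z
b(1)−g(6): -5≡21 → v
l(11)−v(21): -10≡16 → q
v(21)−w(22): -1≡25 → z
a(0)−q(16): -16≡10 → k
u(20)−r(17): 3 → d
q(16)−a(0): 16 → q
n(13)−g(6): 7 → h

izvqzkdqh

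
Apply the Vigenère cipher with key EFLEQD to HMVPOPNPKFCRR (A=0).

Repeat the key across the message: EFLEQDEFLEQDE
H(7)+E(4): 11 → L
M(12)+F(5): 17 → R
V(21)+L(11): 32≡6 → G
P(15)+E(4): 19 → T
O(14)+Q(16): 30≡4 → E
P(15)+D(3): 18 → S
N(13)+E(4): 17 → R
P(15)+F(5): 20 → U
K(10)+L(11): 21 → V
F(5)+E(4): 9 → J
C(2)+Q(16): 18 → S
R(17)+D(3): 20 → U
R(17)+E(4): 21 → V

LRGTESRUVJSUV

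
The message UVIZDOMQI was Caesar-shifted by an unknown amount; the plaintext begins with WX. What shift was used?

24

From the crib: U(20)−W(22)=-2≡24, so the shift is 24.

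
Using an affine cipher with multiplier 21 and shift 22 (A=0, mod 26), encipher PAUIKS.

ZWAIYK

P(15): 21·15+22=337≡25 → Z
A(0): 21·0+22=22 → W
U(20): 21·20+22=442≡0 → A
I(8): 21·8+22=190≡8 → I
K(10): 21·10+22=232≡24 → Y
S(18): 21·18+22=400≡10 → K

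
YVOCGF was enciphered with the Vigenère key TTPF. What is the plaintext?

FCZXNM

Repeat the key across the ciphertext: TTPFTT
Y(24)−T(19): 5 → F
V(21)−T(19): 2 → C
O(14)−P(15): -1≡25 → Z
C(2)−F(5): -3≡23 → X
G(6)−T(19): -13≡13 → N
F(5)−T(19): -14≡12 → M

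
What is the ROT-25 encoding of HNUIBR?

H(7): 7+25=32≡6 → G
N(13): 13+25=38≡12 → M
U(20): 20+25=45≡19 → T
I(8): 8+25=33≡7 → H
B(1): 1+25=26≡0 → A
R(17): 17+25=42≡16 → Q

GMTHAQ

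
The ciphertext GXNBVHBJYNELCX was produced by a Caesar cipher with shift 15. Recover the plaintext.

G(6): 6−15=-9≡17 → R
X(23): 23−15=8 → I
N(13): 13−15=-2≡24 → Y
B(1): 1−15=-14≡12 → M
V(21): 21−15=6 → G
H(7): 7−15=-8≡18 → S
B(1): 1−15=-14≡12 → M
J(9): 9−15=-6≡20 → U
Y(24): 24−15=9 → J
N(13): 13−15=-2≡24 → Y
E(4): 4−15=-11≡15 → P
L(11): 11−15=-4≡22 → W
C(2): 2−15=-13≡13 → N
X(23): 23−15=8 → I

RIYMGSMUJYPWNI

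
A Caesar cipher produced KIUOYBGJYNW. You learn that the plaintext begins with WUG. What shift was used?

From the crib: K(10)−W(22)=-12≡14, so the shift is 14.

14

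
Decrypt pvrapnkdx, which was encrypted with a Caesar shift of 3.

p(15): 15−3=12 → m
v(21): 21−3=18 → s
r(17): 17−3=14 → o
a(0): 0−3=-3≡23 → x
p(15): 15−3=12 → m
n(13): 13−3=10 → k
k(10): 10−3=7 → h
d(3): 3−3=0 → a
x(23): 23−3=20 → u

msoxmkhau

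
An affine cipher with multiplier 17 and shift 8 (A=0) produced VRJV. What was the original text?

The inverse of 17 mod 26 is 23, since 17·23=391≡1. Apply D(y)=23·(y−8) mod 26:
V(21): 23·(21−8)=299≡13 → N
R(17): 23·(17−8)=207≡25 → Z
J(9): 23·(9−8)=23 → X
V(21): 23·(21−8)=299≡13 → N

NZXN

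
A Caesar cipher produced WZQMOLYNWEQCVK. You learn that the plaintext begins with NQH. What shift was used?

From the crib: W(22)−N(13)=9, so the shift is 9.

9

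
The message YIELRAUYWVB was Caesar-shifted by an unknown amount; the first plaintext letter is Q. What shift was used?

From the crib: Y(24)−Q(16)=8, so the shift is 8.

8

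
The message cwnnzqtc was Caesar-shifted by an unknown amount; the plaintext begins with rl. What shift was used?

From the crib: c(2)−r(17)=-15≡11, so the shift is 11.

11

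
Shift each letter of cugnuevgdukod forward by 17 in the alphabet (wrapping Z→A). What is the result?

tlxelvmxulbfu

c(2): 2+17=19 → t
u(20): 20+17=37≡11 → l
g(6): 6+17=23 → x
n(13): 13+17=30≡4 → e
u(20): 20+17=37≡11 → l
e(4): 4+17=21 → v
v(21): 21+17=38≡12 → m
g(6): 6+17=23 → x
d(3): 3+17=20 → u
u(20): 20+17=37≡11 → l
k(10): 10+17=27≡1 → b
o(14): 14+17=31≡5 → f
d(3): 3+17=20 → u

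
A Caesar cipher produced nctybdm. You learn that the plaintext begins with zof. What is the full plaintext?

zofknpy

From the crib: n(13)−z(25)=-12≡14, so the shift is 14.
Subtract 14 from each ciphertext letter:
n(13): 13−14=-1≡25 → z
c(2): 2−14=-12≡14 → o
t(19): 19−14=5 → f
y(24): 24−14=10 → k
b(1): 1−14=-13≡13 → n
d(3): 3−14=-11≡15 → p
m(12): 12−14=-2≡24 → y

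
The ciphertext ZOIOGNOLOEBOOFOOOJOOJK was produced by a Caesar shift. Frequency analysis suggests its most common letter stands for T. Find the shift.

21

The most frequent ciphertext letter is O (appears 11 times).
O is position 14; T is position 19.
Shift = -5≡21.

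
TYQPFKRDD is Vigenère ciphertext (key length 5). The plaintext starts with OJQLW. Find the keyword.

FPAEJ

Subtract each crib letter from the matching ciphertext letter (mod 26):
T(19)−O(14)=5 → F
Y(24)−J(9)=15 → P
Q(16)−Q(16)=0 → A
P(15)−L(11)=4 → E
F(5)−W(22)=-17≡9 → J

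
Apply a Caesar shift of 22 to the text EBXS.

AXTO

E(4): 4+22=26≡0 → A
B(1): 1+22=23 → X
X(23): 23+22=45≡19 → T
S(18): 18+22=40≡14 → O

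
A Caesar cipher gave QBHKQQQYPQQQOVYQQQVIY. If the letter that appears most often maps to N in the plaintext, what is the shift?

The most frequent ciphertext letter is Q (appears 10 times).
Q is position 16; N is position 13.
Shift = 3.

3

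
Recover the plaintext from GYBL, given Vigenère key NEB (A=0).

Repeat the key across the ciphertext: NEBN
G(6)−N(13): -7≡19 → T
Y(24)−E(4): 20 → U
B(1)−B(1): 0 → A
L(11)−N(13): -2≡24 → Y

TUAY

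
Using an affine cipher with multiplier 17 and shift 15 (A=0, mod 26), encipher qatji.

bpamv

q(16): 17·16+15=287≡1 → b
a(0): 17·0+15=15 → p
t(19): 17·19+15=338≡0 → a
j(9): 17·9+15=168≡12 → m
i(8): 17·8+15=151≡21 → v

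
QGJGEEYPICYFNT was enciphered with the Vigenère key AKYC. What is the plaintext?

QWLEEUANISADNJ

Repeat the key across the ciphertext: AKYCAKYCAKYCAK
Q(16)−A(0): 16 → Q
G(6)−K(10): -4≡22 → W
J(9)−Y(24): -15≡11 → L
G(6)−C(2): 4 → E
E(4)−A(0): 4 → E
E(4)−K(10): -6≡20 → U
Y(24)−Y(24): 0 → A
P(15)−C(2): 13 → N
I(8)−A(0): 8 → I
C(2)−K(10): -8≡18 → S
Y(24)−Y(24): 0 → A
F(5)−C(2): 3 → D
N(13)−A(0): 13 → N
T(19)−K(10): 9 → J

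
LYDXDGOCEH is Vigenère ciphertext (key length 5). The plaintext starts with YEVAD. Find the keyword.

Subtract each crib letter from the matching ciphertext letter (mod 26):
L(11)−Y(24)=-13≡13 → N
Y(24)−E(4)=20 → U
D(3)−V(21)=-18≡8 → I
X(23)−A(0)=23 → X
D(3)−D(3)=0 → A

NUIXA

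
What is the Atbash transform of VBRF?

V(21) → E(4)
B(1) → Y(24)
R(17) → I(8)
F(5) → U(20)

EYIU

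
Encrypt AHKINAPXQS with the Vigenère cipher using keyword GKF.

Repeat the key across the message: GKFGKFGKFG
A(0)+G(6): 6 → G
H(7)+K(10): 17 → R
K(10)+F(5): 15 → P
I(8)+G(6): 14 → O
N(13)+K(10): 23 → X
A(0)+F(5): 5 → F
P(15)+G(6): 21 → V
X(23)+K(10): 33≡7 → H
Q(16)+F(5): 21 → V
S(18)+G(6): 24 → Y

GRPOXFVHVY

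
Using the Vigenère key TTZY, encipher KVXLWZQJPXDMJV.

DOWJPSPHIQCKCO

Repeat the key across the message: TTZYTTZYTTZYTT
K(10)+T(19): 29≡3 → D
V(21)+T(19): 40≡14 → O
X(23)+Z(25): 48≡22 → W
L(11)+Y(24): 35≡9 → J
W(22)+T(19): 41≡15 → P
Z(25)+T(19): 44≡18 → S
Q(16)+Z(25): 41≡15 → P
J(9)+Y(24): 33≡7 → H
P(15)+T(19): 34≡8 → I
X(23)+T(19): 42≡16 → Q
D(3)+Z(25): 28≡2 → C
M(12)+Y(24): 36≡10 → K
J(9)+T(19): 28≡2 → C
V(21)+T(19): 40≡14 → O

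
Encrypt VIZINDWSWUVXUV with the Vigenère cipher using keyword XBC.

SJBFOFTTYRWZRW

Repeat the key across the message: XBCXBCXBCXBCXB
V(21)+X(23): 44≡18 → S
I(8)+B(1): 9 → J
Z(25)+C(2): 27≡1 → B
I(8)+X(23): 31≡5 → F
N(13)+B(1): 14 → O
D(3)+C(2): 5 → F
W(22)+X(23): 45≡19 → T
S(18)+B(1): 19 → T
W(22)+C(2): 24 → Y
U(20)+X(23): 43≡17 → R
V(21)+B(1): 22 → W
X(23)+C(2): 25 → Z
U(20)+X(23): 43≡17 → R
V(21)+B(1): 22 → W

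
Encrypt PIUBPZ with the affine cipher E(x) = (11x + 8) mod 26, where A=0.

RSUTRX

P(15): 11·15+8=173≡17 → R
I(8): 11·8+8=96≡18 → S
U(20): 11·20+8=228≡20 → U
B(1): 11·1+8=19 → T
P(15): 11·15+8=173≡17 → R
Z(25): 11·25+8=283≡23 → X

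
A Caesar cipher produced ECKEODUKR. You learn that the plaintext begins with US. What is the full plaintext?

USAUETKAH

From the crib: E(4)−U(20)=-16≡10, so the shift is 10.
Subtract 10 from each ciphertext letter:
E(4): 4−10=-6≡20 → U
C(2): 2−10=-8≡18 → S
K(10): 10−10=0 → A
E(4): 4−10=-6≡20 → U
O(14): 14−10=4 → E
D(3): 3−10=-7≡19 → T
U(20): 20−10=10 → K
K(10): 10−10=0 → A
R(17): 17−10=7 → H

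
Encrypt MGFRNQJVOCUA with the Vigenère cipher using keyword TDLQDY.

FJQHQOCYZSXY

Repeat the key across the message: TDLQDYTDLQDY
M(12)+T(19): 31≡5 → F
G(6)+D(3): 9 → J
F(5)+L(11): 16 → Q
R(17)+Q(16): 33≡7 → H
N(13)+D(3): 16 → Q
Q(16)+Y(24): 40≡14 → O
J(9)+T(19): 28≡2 → C
V(21)+D(3): 24 → Y
O(14)+L(11): 25 → Z
C(2)+Q(16): 18 → S
U(20)+D(3): 23 → X
A(0)+Y(24): 24 → Y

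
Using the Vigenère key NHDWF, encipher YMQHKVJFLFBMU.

LTTDPIQIHKOTX

Repeat the key across the message: NHDWFNHDWFNHD
Y(24)+N(13): 37≡11 → L
M(12)+H(7): 19 → T
Q(16)+D(3): 19 → T
H(7)+W(22): 29≡3 → D
K(10)+F(5): 15 → P
V(21)+N(13): 34≡8 → I
J(9)+H(7): 16 → Q
F(5)+D(3): 8 → I
L(11)+W(22): 33≡7 → H
F(5)+F(5): 10 → K
B(1)+N(13): 14 → O
M(12)+H(7): 19 → T
U(20)+D(3): 23 → X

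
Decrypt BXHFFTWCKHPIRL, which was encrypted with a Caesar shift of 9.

SOYWWKNTBYGZIC

B(1): 1−9=-8≡18 → S
X(23): 23−9=14 → O
H(7): 7−9=-2≡24 → Y
F(5): 5−9=-4≡22 → W
F(5): 5−9=-4≡22 → W
T(19): 19−9=10 → K
W(22): 22−9=13 → N
C(2): 2−9=-7≡19 → T
K(10): 10−9=1 → B
H(7): 7−9=-2≡24 → Y
P(15): 15−9=6 → G
I(8): 8−9=-1≡25 → Z
R(17): 17−9=8 → I
L(11): 11−9=2 → C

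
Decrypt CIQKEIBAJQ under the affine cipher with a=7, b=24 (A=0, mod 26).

The inverse of 7 mod 26 is 15, since 7·15=105≡1. Apply D(y)=15·(y−24) mod 26:
C(2): 15·(2−24)=-330≡8 → I
I(8): 15·(8−24)=-240≡20 → U
Q(16): 15·(16−24)=-120≡10 → K
K(10): 15·(10−24)=-210≡24 → Y
E(4): 15·(4−24)=-300≡12 → M
I(8): 15·(8−24)=-240≡20 → U
B(1): 15·(1−24)=-345≡19 → T
A(0): 15·(0−24)=-360≡4 → E
J(9): 15·(9−24)=-225≡9 → J
Q(16): 15·(16−24)=-120≡10 → K

IUKYMUTEJK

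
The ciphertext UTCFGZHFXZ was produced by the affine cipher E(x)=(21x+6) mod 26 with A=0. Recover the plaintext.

SNGVARFVHR

The inverse of 21 mod 26 is 5, since 21·5=105≡1. Apply D(y)=5·(y−6) mod 26:
U(20): 5·(20−6)=70≡18 → S
T(19): 5·(19−6)=65≡13 → N
C(2): 5·(2−6)=-20≡6 → G
F(5): 5·(5−6)=-5≡21 → V
G(6): 5·(6−6)=0 → A
Z(25): 5·(25−6)=95≡17 → R
H(7): 5·(7−6)=5 → F
F(5): 5·(5−6)=-5≡21 → V
X(23): 5·(23−6)=85≡7 → H
Z(25): 5·(25−6)=95≡17 → R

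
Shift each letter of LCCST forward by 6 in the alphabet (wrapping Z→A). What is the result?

RIIYZ

L(11): 11+6=17 → R
C(2): 2+6=8 → I
C(2): 2+6=8 → I
S(18): 18+6=24 → Y
T(19): 19+6=25 → Z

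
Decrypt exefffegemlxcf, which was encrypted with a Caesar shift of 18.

mfmnnnmomutfkn

e(4): 4−18=-14≡12 → m
x(23): 23−18=5 → f
e(4): 4−18=-14≡12 → m
f(5): 5−18=-13≡13 → n
f(5): 5−18=-13≡13 → n
f(5): 5−18=-13≡13 → n
e(4): 4−18=-14≡12 → m
g(6): 6−18=-12≡14 → o
e(4): 4−18=-14≡12 → m
m(12): 12−18=-6≡20 → u
l(11): 11−18=-7≡19 → t
x(23): 23−18=5 → f
c(2): 2−18=-16≡10 → k
f(5): 5−18=-13≡13 → n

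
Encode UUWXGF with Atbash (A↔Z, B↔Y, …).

U(20) → F(5)
U(20) → F(5)
W(22) → D(3)
X(23) → C(2)
G(6) → T(19)
F(5) → U(20)

FFDCTU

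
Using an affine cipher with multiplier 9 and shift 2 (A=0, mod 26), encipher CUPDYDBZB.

UAHDKDLTL

C(2): 9·2+2=20 → U
U(20): 9·20+2=182≡0 → A
P(15): 9·15+2=137≡7 → H
D(3): 9·3+2=29≡3 → D
Y(24): 9·24+2=218≡10 → K
D(3): 9·3+2=29≡3 → D
B(1): 9·1+2=11 → L
Z(25): 9·25+2=227≡19 → T
B(1): 9·1+2=11 → L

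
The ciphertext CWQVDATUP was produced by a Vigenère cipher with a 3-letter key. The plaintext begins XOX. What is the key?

Subtract each crib letter from the matching ciphertext letter (mod 26):
C(2)−X(23)=-21≡5 → F
W(22)−O(14)=8 → I
Q(16)−X(23)=-7≡19 → T

FIT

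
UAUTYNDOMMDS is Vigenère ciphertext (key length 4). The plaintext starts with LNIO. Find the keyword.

JNMF

Subtract each crib letter from the matching ciphertext letter (mod 26):
U(20)−L(11)=9 → J
A(0)−N(13)=-13≡13 → N
U(20)−I(8)=12 → M
T(19)−O(14)=5 → F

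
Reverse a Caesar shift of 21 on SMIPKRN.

XRNUPWS

S(18): 18−21=-3≡23 → X
M(12): 12−21=-9≡17 → R
I(8): 8−21=-13≡13 → N
P(15): 15−21=-6≡20 → U
K(10): 10−21=-11≡15 → P
R(17): 17−21=-4≡22 → W
N(13): 13−21=-8≡18 → S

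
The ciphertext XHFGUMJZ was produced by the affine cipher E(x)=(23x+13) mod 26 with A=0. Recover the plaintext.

OCULPJKW

The inverse of 23 mod 26 is 17, since 23·17=391≡1. Apply D(y)=17·(y−13) mod 26:
X(23): 17·(23−13)=170≡14 → O
H(7): 17·(7−13)=-102≡2 → C
F(5): 17·(5−13)=-136≡20 → U
G(6): 17·(6−13)=-119≡11 → L
U(20): 17·(20−13)=119≡15 → P
M(12): 17·(12−13)=-17≡9 → J
J(9): 17·(9−13)=-68≡10 → K
Z(25): 17·(25−13)=204≡22 → W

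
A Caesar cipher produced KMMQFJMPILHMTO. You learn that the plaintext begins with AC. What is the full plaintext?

ACCGVZCFYBXCJE

From the crib: K(10)−A(0)=10, so the shift is 10.
Subtract 10 from each ciphertext letter:
K(10): 10−10=0 → A
M(12): 12−10=2 → C
M(12): 12−10=2 → C
Q(16): 16−10=6 → G
F(5): 5−10=-5≡21 → V
J(9): 9−10=-1≡25 → Z
M(12): 12−10=2 → C
P(15): 15−10=5 → F
I(8): 8−10=-2≡24 → Y
L(11): 11−10=1 → B
H(7): 7−10=-3≡23 → X
M(12): 12−10=2 → C
T(19): 19−10=9 → J
O(14): 14−10=4 → E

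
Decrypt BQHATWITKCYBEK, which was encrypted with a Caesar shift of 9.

B(1): 1−9=-8≡18 → S
Q(16): 16−9=7 → H
H(7): 7−9=-2≡24 → Y
A(0): 0−9=-9≡17 → R
T(19): 19−9=10 → K
W(22): 22−9=13 → N
I(8): 8−9=-1≡25 → Z
T(19): 19−9=10 → K
K(10): 10−9=1 → B
C(2): 2−9=-7≡19 → T
Y(24): 24−9=15 → P
B(1): 1−9=-8≡18 → S
E(4): 4−9=-5≡21 → V
K(10): 10−9=1 → B

SHYRKNZKBTPSVB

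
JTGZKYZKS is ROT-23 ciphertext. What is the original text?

J(9): 9−23=-14≡12 → M
T(19): 19−23=-4≡22 → W
G(6): 6−23=-17≡9 → J
Z(25): 25−23=2 → C
K(10): 10−23=-13≡13 → N
Y(24): 24−23=1 → B
Z(25): 25−23=2 → C
K(10): 10−23=-13≡13 → N
S(18): 18−23=-5≡21 → V

MWJCNBCNV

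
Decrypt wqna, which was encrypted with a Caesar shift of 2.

w(22): 22−2=20 → u
q(16): 16−2=14 → o
n(13): 13−2=11 → l
a(0): 0−2=-2≡24 → y

uoly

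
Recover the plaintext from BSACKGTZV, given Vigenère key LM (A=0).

QGPQZUINK

Repeat the key across the ciphertext: LMLMLMLML
B(1)−L(11): -10≡16 → Q
S(18)−M(12): 6 → G
A(0)−L(11): -11≡15 → P
C(2)−M(12): -10≡16 → Q
K(10)−L(11): -1≡25 → Z
G(6)−M(12): -6≡20 → U
T(19)−L(11): 8 → I
Z(25)−M(12): 13 → N
V(21)−L(11): 10 → K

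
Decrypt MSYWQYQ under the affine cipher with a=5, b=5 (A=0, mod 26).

RNJTXJX

The inverse of 5 mod 26 is 21, since 5·21=105≡1. Apply D(y)=21·(y−5) mod 26:
M(12): 21·(12−5)=147≡17 → R
S(18): 21·(18−5)=273≡13 → N
Y(24): 21·(24−5)=399≡9 → J
W(22): 21·(22−5)=357≡19 → T
Q(16): 21·(16−5)=231≡23 → X
Y(24): 21·(24−5)=399≡9 → J
Q(16): 21·(16−5)=231≡23 → X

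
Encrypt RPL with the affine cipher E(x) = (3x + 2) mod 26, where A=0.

R(17): 3·17+2=53≡1 → B
P(15): 3·15+2=47≡21 → V
L(11): 3·11+2=35≡9 → J

BVJ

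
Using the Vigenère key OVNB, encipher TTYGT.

HOLHH

Repeat the key across the message: OVNBO
T(19)+O(14): 33≡7 → H
T(19)+V(21): 40≡14 → O
Y(24)+N(13): 37≡11 → L
G(6)+B(1): 7 → H
T(19)+O(14): 33≡7 → H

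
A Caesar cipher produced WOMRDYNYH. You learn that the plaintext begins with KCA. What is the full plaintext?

From the crib: W(22)−K(10)=12, so the shift is 12.
Subtract 12 from each ciphertext letter:
W(22): 22−12=10 → K
O(14): 14−12=2 → C
M(12): 12−12=0 → A
R(17): 17−12=5 → F
D(3): 3−12=-9≡17 → R
Y(24): 24−12=12 → M
N(13): 13−12=1 → B
Y(24): 24−12=12 → M
H(7): 7−12=-5≡21 → V

KCAFRMBMV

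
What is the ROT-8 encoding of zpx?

z(25): 25+8=33≡7 → h
p(15): 15+8=23 → x
x(23): 23+8=31≡5 → f

hxf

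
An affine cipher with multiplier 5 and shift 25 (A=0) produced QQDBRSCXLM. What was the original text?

TTGQOJLKSN

The inverse of 5 mod 26 is 21, since 5·21=105≡1. Apply D(y)=21·(y−25) mod 26:
Q(16): 21·(16−25)=-189≡19 → T
Q(16): 21·(16−25)=-189≡19 → T
D(3): 21·(3−25)=-462≡6 → G
B(1): 21·(1−25)=-504≡16 → Q
R(17): 21·(17−25)=-168≡14 → O
S(18): 21·(18−25)=-147≡9 → J
C(2): 21·(2−25)=-483≡11 → L
X(23): 21·(23−25)=-42≡10 → K
L(11): 21·(11−25)=-294≡18 → S
M(12): 21·(12−25)=-273≡13 → N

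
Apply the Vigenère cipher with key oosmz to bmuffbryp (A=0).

pamrepfqb

Repeat the key across the message: oosmzoosm
b(1)+o(14): 15 → p
m(12)+o(14): 26≡0 → a
u(20)+s(18): 38≡12 → m
f(5)+m(12): 17 → r
f(5)+z(25): 30≡4 → e
b(1)+o(14): 15 → p
r(17)+o(14): 31≡5 → f
y(24)+s(18): 42≡16 → q
p(15)+m(12): 27≡1 → b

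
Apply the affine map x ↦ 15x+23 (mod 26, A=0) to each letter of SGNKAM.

S(18): 15·18+23=293≡7 → H
G(6): 15·6+23=113≡9 → J
N(13): 15·13+23=218≡10 → K
K(10): 15·10+23=173≡17 → R
A(0): 15·0+23=23 → X
M(12): 15·12+23=203≡21 → V

HJKRXV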